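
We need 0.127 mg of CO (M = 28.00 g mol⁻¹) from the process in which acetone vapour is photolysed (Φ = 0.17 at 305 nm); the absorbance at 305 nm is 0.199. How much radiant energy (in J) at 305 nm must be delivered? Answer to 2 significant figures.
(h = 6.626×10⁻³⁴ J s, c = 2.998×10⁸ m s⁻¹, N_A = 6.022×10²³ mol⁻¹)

28 J

Product: 0.127 mg / 28.00 g mol⁻¹ = 4.536×10⁻⁶ mol.
Photons that must be absorbed: 4.536×10⁻⁶ / 0.17 = 2.668×10⁻⁵ mol.
Fraction absorbed: 1 − 10^(−0.199) = 0.3676.
Incident photons needed: 2.668×10⁻⁵ / 0.3676 = 7.258×10⁻⁵ mol.
Photon energy: hc/λ = 6.513×10⁻¹⁹ J; per mole, 3.922×10⁵ J mol⁻¹.
Energy required: 7.258×10⁻⁵ × 3.922×10⁵ = 28 J.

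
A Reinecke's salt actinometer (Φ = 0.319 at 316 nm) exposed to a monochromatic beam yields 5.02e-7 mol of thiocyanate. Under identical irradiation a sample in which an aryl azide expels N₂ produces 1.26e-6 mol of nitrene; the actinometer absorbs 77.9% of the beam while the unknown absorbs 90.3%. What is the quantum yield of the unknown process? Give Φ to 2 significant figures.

Φ = 0.69

Photons absorbed by the actinometer: 5.02e-7 / 0.319 = 1.574e-6 mol.
Incident flux: 1.574e-6 / 0.779 = 2.021e-6 einstein.
Absorbed by unknown: 0.903 × 2.021e-6 = 1.825e-6 mol.
Φ(unknown) = 1.26e-6 / 1.825e-6 = 0.69.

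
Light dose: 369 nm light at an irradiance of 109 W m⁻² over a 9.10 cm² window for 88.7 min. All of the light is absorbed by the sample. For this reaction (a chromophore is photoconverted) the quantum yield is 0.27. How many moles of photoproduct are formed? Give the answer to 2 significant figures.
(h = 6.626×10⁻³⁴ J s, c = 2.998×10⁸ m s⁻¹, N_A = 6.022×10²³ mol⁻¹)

4.4×10⁻⁴ mol

Photon energy at 369 nm: hc/λ = (6.626×10⁻³⁴)(2.998×10⁸)/(369×10⁻⁹) = 5.383×10⁻¹⁹ J.
Energy delivered: (109 W m⁻²)(9.10×10⁻⁴ m²)(5322 s) = 527.9 J.
Photons incident: 527.9 / 5.383×10⁻¹⁹ = 9.807×10²⁰, i.e. 9.807×10²⁰/6.022×10²³ = 0.001629 mol.
Product: Φ × n_abs = 0.27 × 0.001629 = 4.398×10⁻⁴ mol.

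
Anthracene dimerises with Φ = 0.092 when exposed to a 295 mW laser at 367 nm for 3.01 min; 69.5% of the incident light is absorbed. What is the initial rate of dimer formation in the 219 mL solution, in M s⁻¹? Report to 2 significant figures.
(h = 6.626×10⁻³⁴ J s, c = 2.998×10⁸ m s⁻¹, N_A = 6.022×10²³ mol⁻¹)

Photon energy at 367 nm: hc/λ = (6.626×10⁻³⁴)(2.998×10⁸)/(367×10⁻⁹) = 5.413×10⁻¹⁹ J.
Energy delivered: (295 mW)(180.6 s) = 53.28 J.
Photons incident: 53.28 / 5.413×10⁻¹⁹ = 9.843×10¹⁹, i.e. 9.843×10¹⁹/6.022×10²³ = 1.635×10⁻⁴ mol.
Photons absorbed: 0.695 × 1.635×10⁻⁴ = 1.136×10⁻⁴ mol.
Product formed: 0.092 × 1.136×10⁻⁴ = 1.045×10⁻⁵ mol.
Rate: 1.045×10⁻⁵ mol / (180.6 s × 0.219 L) = 2.6×10⁻⁷ M s⁻¹.

2.6×10⁻⁷ M s⁻¹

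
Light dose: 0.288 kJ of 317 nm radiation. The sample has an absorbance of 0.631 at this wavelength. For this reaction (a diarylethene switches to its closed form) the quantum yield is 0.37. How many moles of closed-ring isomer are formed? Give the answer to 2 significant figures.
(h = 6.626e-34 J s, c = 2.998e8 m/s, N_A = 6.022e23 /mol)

Photon energy at 317 nm: hc/λ = (6.626e-34)(2.998e8)/(317e-9) = 6.266e-19 J.
Incident energy: 0.288 kJ = 288 J.
Photons incident: 288 / 6.266e-19 = 4.596e20, i.e. 4.596e20/6.022e23 = 7.632e-4 mol.
Fraction absorbed: 1 − 10^(−0.631) = 0.7661.
Photons absorbed: 0.7661 × 7.632e-4 = 5.847e-4 mol.
Product: Φ × n_abs = 0.37 × 5.847e-4 = 2.163e-4 mol.

2.2e-4 mol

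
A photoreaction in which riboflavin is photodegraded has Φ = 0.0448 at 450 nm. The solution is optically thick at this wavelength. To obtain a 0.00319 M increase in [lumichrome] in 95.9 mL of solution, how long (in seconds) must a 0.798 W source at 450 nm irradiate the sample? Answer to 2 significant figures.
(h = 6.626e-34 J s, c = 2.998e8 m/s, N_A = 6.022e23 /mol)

t ≈ 2300 s

Product: (0.00319 M)(0.0959 L) = 3.059e-4 mol.
Photons that must be absorbed: 3.059e-4 / 0.0448 = 0.006828 mol.
Photon energy: hc/λ = 4.414e-19 J; per mole, 2.658e5 J mol⁻¹.
Energy required: 0.006828 × 2.658e5 = 1815 J.
Time: 1815 J / 0.798 W = 2300 s.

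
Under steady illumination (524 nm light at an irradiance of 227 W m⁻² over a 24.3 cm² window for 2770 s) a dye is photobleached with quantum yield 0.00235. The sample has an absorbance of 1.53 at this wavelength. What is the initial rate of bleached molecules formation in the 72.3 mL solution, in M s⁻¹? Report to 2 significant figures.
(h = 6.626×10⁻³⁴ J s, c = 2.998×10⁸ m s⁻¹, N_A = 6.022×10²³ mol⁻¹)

Photon energy at 524 nm: hc/λ = (6.626×10⁻³⁴)(2.998×10⁸)/(524×10⁻⁹) = 3.791×10⁻¹⁹ J.
Energy delivered: (227 W m⁻²)(24.3×10⁻⁴ m²)(2770 s) = 1528 J.
Photons incident: 1528 / 3.791×10⁻¹⁹ = 4.031×10²¹, i.e. 4.031×10²¹/6.022×10²³ = 0.006694 mol.
Fraction absorbed: 1 − 10^(−1.53) = 0.9705.
Photons absorbed: 0.9705 × 0.006694 = 0.006497 mol.
Product formed: 0.00235 × 0.006497 = 1.527×10⁻⁵ mol.
Rate: 1.527×10⁻⁵ mol / (2770 s × 0.0723 L) = 7.6×10⁻⁸ M s⁻¹.

7.6×10⁻⁸ M s⁻¹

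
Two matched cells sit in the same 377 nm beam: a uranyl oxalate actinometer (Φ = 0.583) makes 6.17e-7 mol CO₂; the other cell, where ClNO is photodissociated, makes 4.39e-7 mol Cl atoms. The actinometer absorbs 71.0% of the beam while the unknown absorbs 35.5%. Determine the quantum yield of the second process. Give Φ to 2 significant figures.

Photons absorbed by the actinometer: 6.17e-7 / 0.583 = 1.058e-6 mol.
Incident flux: 1.058e-6 / 0.710 = 1.490e-6 einstein.
Absorbed by unknown: 0.355 × 1.490e-6 = 5.289e-7 mol.
Φ(unknown) = 4.39e-7 / 5.289e-7 = 0.83.

Φ = 0.83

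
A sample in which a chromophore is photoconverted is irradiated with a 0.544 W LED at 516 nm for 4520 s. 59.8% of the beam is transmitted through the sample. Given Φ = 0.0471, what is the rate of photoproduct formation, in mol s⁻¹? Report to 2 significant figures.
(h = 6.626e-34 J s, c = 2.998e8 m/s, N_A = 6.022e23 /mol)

4.4e-8 mol s⁻¹

Photon energy at 516 nm: hc/λ = (6.626e-34)(2.998e8)/(516e-9) = 3.850e-19 J.
Energy delivered: (0.544 W)(4520 s) = 2459 J.
Photons incident: 2459 / 3.850e-19 = 6.387e21, i.e. 6.387e21/6.022e23 = 0.01061 mol.
Fraction absorbed: 1 − 59.8/100 = 0.4020.
Photons absorbed: 0.4020 × 0.01061 = 0.004265 mol.
Product formed: 0.0471 × 0.004265 = 2.009e-4 mol.
Rate: 2.009e-4 / 4520 s = 4.4e-8 mol s⁻¹.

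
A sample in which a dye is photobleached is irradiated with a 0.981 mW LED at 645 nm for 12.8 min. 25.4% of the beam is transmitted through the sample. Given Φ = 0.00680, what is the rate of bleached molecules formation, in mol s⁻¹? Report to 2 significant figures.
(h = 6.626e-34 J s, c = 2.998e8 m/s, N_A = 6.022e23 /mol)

2.7e-11 mol s⁻¹

Photon energy at 645 nm: hc/λ = (6.626e-34)(2.998e8)/(645e-9) = 3.080e-19 J.
Energy delivered: (0.981 mW)(768 s) = 0.7534 J.
Photons incident: 0.7534 / 3.080e-19 = 2.446e18, i.e. 2.446e18/6.022e23 = 4.062e-6 mol.
Fraction absorbed: 1 − 25.4/100 = 0.7460.
Photons absorbed: 0.7460 × 4.062e-6 = 3.030e-6 mol.
Product formed: 0.00680 × 3.030e-6 = 2.060e-8 mol.
Rate: 2.060e-8 / 768 s = 2.7e-11 mol s⁻¹.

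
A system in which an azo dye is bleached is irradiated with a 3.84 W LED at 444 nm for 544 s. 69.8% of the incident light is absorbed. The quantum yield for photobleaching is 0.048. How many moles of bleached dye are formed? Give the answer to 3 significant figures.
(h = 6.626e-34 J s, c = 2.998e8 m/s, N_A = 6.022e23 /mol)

2.60e-4 mol

Photon energy at 444 nm: hc/λ = (6.626e-34)(2.998e8)/(444e-9) = 4.474e-19 J.
Energy delivered: (3.84 W)(544 s) = 2089 J.
Photons incident: 2089 / 4.474e-19 = 4.669e21, i.e. 4.669e21/6.022e23 = 0.007753 mol.
Photons absorbed: 0.698 × 0.007753 = 0.005412 mol.
Product: Φ × n_abs = 0.048 × 0.005412 = 2.598e-4 mol.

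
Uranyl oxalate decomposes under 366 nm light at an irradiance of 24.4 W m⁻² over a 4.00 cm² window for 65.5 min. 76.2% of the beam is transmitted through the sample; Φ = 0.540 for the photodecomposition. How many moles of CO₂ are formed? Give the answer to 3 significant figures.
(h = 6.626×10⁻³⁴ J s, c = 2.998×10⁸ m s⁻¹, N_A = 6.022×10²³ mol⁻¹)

Photon energy at 366 nm: hc/λ = (6.626×10⁻³⁴)(2.998×10⁸)/(366×10⁻⁹) = 5.428×10⁻¹⁹ J.
Energy delivered: (24.4 W m⁻²)(4.00×10⁻⁴ m²)(3930 s) = 38.36 J.
Photons incident: 38.36 / 5.428×10⁻¹⁹ = 7.067×10¹⁹, i.e. 7.067×10¹⁹/6.022×10²³ = 1.174×10⁻⁴ mol.
Fraction absorbed: 1 − 76.2/100 = 0.2380.
Photons absorbed: 0.2380 × 1.174×10⁻⁴ = 2.794×10⁻⁵ mol.
Product: Φ × n_abs = 0.540 × 2.794×10⁻⁵ = 1.509×10⁻⁵ mol.

1.51×10⁻⁵ mol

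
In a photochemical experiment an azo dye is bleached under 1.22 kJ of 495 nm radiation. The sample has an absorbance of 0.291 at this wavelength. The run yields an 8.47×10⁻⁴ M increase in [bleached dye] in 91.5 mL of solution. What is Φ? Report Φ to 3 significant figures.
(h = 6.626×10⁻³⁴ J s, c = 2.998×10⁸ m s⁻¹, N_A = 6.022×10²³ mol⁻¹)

Product: (8.47×10⁻⁴ M)(0.0915 L) = 7.750×10⁻⁵ mol.
Photon energy at 495 nm: hc/λ = (6.626×10⁻³⁴)(2.998×10⁸)/(495×10⁻⁹) = 4.013×10⁻¹⁹ J.
Incident energy: 1.22 kJ = 1220 J.
Photons incident: 1220 / 4.013×10⁻¹⁹ = 3.040×10²¹, i.e. 3.040×10²¹/6.022×10²³ = 0.005048 mol.
Fraction absorbed: 1 − 10^(−0.291) = 0.4883.
Photons absorbed: 0.4883 × 0.005048 = 0.002465 mol.
Φ = 7.750×10⁻⁵ mol / 0.002465 mol photons = 0.0314.

Φ = 0.0314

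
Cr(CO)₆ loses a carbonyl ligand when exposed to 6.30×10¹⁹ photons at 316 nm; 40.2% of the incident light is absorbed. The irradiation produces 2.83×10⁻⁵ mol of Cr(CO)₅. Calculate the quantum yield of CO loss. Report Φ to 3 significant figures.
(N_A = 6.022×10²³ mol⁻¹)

Moles of photons: 6.30×10¹⁹ / 6.022×10²³ = 1.046×10⁻⁴ mol.
Photons absorbed: 0.402 × 1.046×10⁻⁴ = 4.205×10⁻⁵ mol.
Φ = 2.83×10⁻⁵ mol / 4.205×10⁻⁵ mol photons = 0.673.

Φ = 0.673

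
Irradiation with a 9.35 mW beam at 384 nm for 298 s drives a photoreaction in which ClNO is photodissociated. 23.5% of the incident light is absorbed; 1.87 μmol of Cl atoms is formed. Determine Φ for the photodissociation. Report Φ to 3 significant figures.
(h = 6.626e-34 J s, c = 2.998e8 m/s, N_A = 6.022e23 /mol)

Product: 1.87 μmol = 1.87e-6 mol.
Photon energy at 384 nm: hc/λ = (6.626e-34)(2.998e8)/(384e-9) = 5.173e-19 J.
Energy delivered: (9.35 mW)(298 s) = 2.786 J.
Photons incident: 2.786 / 5.173e-19 = 5.386e18, i.e. 5.386e18/6.022e23 = 8.944e-6 mol.
Photons absorbed: 0.235 × 8.944e-6 = 2.102e-6 mol.
Φ = 1.87e-6 mol / 2.102e-6 mol photons = 0.890.

Φ = 0.890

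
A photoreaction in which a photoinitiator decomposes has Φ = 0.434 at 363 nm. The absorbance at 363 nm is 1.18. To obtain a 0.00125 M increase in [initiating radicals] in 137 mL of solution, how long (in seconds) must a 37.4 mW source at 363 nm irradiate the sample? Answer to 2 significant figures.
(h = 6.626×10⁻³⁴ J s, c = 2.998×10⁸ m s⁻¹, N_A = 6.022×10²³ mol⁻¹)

Product: (0.00125 M)(0.137 L) = 1.713×10⁻⁴ mol.
Photons that must be absorbed: 1.713×10⁻⁴ / 0.434 = 3.947×10⁻⁴ mol.
Fraction absorbed: 1 − 10^(−1.18) = 0.9339.
Incident photons needed: 3.947×10⁻⁴ / 0.9339 = 4.226×10⁻⁴ mol.
Photon energy: hc/λ = 5.472×10⁻¹⁹ J; per mole, 3.295×10⁵ J mol⁻¹.
Energy required: 4.226×10⁻⁴ × 3.295×10⁵ = 139.2 J.
Time: 139.2 J / 0.0374 W = 3700 s.

t ≈ 3700 s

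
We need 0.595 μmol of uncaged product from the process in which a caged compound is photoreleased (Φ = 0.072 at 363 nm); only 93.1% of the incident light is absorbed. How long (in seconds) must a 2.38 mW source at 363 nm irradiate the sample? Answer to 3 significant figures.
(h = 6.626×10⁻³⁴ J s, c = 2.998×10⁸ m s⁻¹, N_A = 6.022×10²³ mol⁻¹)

Product: 0.595 μmol = 5.95×10⁻⁷ mol.
Photons that must be absorbed: 5.95×10⁻⁷ / 0.072 = 8.264×10⁻⁶ mol.
Incident photons needed: 8.264×10⁻⁶ / 0.931 = 8.876×10⁻⁶ mol.
Photon energy: hc/λ = 5.472×10⁻¹⁹ J; per mole, 3.295×10⁵ J mol⁻¹.
Energy required: 8.876×10⁻⁶ × 3.295×10⁵ = 2.925 J.
Time: 2.925 J / 0.00238 W = 1230 s.

t ≈ 1230 s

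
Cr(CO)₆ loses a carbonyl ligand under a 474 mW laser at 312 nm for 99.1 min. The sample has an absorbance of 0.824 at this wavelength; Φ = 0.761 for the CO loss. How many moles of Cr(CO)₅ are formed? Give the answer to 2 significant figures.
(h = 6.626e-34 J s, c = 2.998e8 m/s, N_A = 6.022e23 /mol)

0.0048 mol

Photon energy at 312 nm: hc/λ = (6.626e-34)(2.998e8)/(312e-9) = 6.367e-19 J.
Energy delivered: (474 mW)(5946 s) = 2818 J.
Photons incident: 2818 / 6.367e-19 = 4.426e21, i.e. 4.426e21/6.022e23 = 0.007350 mol.
Fraction absorbed: 1 − 10^(−0.824) = 0.8500.
Photons absorbed: 0.8500 × 0.007350 = 0.006248 mol.
Product: Φ × n_abs = 0.761 × 0.006248 = 0.004755 mol.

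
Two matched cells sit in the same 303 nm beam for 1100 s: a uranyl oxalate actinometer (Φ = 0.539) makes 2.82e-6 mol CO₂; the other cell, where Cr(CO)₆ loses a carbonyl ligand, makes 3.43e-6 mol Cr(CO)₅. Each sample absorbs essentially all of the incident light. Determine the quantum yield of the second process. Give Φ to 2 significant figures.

Φ = 0.66

Photons absorbed by the actinometer: 2.82e-6 / 0.539 = 5.232e-6 mol.
Φ(unknown) = 3.43e-6 / 5.232e-6 = 0.66.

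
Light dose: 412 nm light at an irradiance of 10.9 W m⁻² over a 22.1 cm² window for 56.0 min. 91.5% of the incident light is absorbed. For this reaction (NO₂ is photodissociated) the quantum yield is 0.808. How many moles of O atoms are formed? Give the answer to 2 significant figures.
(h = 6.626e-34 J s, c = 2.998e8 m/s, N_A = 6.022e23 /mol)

Photon energy at 412 nm: hc/λ = (6.626e-34)(2.998e8)/(412e-9) = 4.822e-19 J.
Energy delivered: (10.9 W m⁻²)(22.1e-4 m²)(3360 s) = 80.94 J.
Photons incident: 80.94 / 4.822e-19 = 1.679e20, i.e. 1.679e20/6.022e23 = 2.788e-4 mol.
Photons absorbed: 0.915 × 2.788e-4 = 2.551e-4 mol.
Product: Φ × n_abs = 0.808 × 2.551e-4 = 2.061e-4 mol.

2.1e-4 mol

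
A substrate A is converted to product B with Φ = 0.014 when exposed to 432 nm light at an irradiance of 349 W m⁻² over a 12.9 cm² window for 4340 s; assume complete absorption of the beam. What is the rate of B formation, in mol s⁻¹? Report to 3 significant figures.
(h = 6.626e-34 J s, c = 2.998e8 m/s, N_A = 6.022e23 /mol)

Photon energy at 432 nm: hc/λ = (6.626e-34)(2.998e8)/(432e-9) = 4.598e-19 J.
Energy delivered: (349 W m⁻²)(12.9e-4 m²)(4340 s) = 1954 J.
Photons incident: 1954 / 4.598e-19 = 4.250e21, i.e. 4.250e21/6.022e23 = 0.007057 mol.
Product formed: 0.014 × 0.007057 = 9.880e-5 mol.
Rate: 9.880e-5 / 4340 s = 2.28e-8 mol s⁻¹.

2.28e-8 mol s⁻¹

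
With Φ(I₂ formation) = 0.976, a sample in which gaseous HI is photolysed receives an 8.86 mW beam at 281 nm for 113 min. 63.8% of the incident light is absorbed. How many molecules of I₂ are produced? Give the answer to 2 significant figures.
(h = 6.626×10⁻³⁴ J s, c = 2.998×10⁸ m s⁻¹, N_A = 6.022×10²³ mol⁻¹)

Photon energy at 281 nm: hc/λ = (6.626×10⁻³⁴)(2.998×10⁸)/(281×10⁻⁹) = 7.069×10⁻¹⁹ J.
Energy delivered: (8.86 mW)(6780 s) = 60.07 J.
Photons incident: 60.07 / 7.069×10⁻¹⁹ = 8.498×10¹⁹, i.e. 8.498×10¹⁹/6.022×10²³ = 1.411×10⁻⁴ mol.
Photons absorbed: 0.638 × 1.411×10⁻⁴ = 9.002×10⁻⁵ mol.
Product: Φ × n_abs = 0.976 × 9.002×10⁻⁵ = 8.786×10⁻⁵ mol.
As a count: 8.786×10⁻⁵ × 6.022×10²³ = 5.3×10¹⁹.

5.3×10¹⁹ molecules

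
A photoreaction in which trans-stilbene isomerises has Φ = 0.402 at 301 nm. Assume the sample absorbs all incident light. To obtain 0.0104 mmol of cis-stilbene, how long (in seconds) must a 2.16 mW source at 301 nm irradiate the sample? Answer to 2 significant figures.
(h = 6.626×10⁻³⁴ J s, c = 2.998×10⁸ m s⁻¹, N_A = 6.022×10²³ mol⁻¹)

t ≈ 4800 s

Product: 0.0104 mmol = 1.04×10⁻⁵ mol.
Photons that must be absorbed: 1.04×10⁻⁵ / 0.402 = 2.587×10⁻⁵ mol.
Photon energy: hc/λ = 6.600×10⁻¹⁹ J; per mole, 3.975×10⁵ J mol⁻¹.
Energy required: 2.587×10⁻⁵ × 3.975×10⁵ = 10.28 J.
Time: 10.28 J / 0.00216 W = 4800 s.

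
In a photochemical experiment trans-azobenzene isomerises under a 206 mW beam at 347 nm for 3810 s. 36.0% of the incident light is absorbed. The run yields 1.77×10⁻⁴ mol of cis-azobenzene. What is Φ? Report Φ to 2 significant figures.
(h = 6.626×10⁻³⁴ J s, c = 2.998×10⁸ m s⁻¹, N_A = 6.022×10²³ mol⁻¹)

Φ = 0.22

Photon energy at 347 nm: hc/λ = (6.626×10⁻³⁴)(2.998×10⁸)/(347×10⁻⁹) = 5.725×10⁻¹⁹ J.
Energy delivered: (206 mW)(3810 s) = 784.9 J.
Photons incident: 784.9 / 5.725×10⁻¹⁹ = 1.371×10²¹, i.e. 1.371×10²¹/6.022×10²³ = 0.002277 mol.
Photons absorbed: 0.360 × 0.002277 = 8.197×10⁻⁴ mol.
Φ = 1.77×10⁻⁴ mol / 8.197×10⁻⁴ mol photons = 0.22.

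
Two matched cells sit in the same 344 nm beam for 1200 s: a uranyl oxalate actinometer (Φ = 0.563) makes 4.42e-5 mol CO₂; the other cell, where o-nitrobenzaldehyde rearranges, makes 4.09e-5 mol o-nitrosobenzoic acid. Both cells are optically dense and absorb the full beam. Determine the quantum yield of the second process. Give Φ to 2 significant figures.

Φ = 0.52

Photons absorbed by the actinometer: 4.42e-5 / 0.563 = 7.851e-5 mol.
Φ(unknown) = 4.09e-5 / 7.851e-5 = 0.52.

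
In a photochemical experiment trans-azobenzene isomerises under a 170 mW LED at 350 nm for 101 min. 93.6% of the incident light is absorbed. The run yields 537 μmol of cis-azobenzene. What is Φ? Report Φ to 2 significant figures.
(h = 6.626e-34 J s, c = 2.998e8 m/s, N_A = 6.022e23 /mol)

Φ = 0.19

Product: 537 μmol = 5.37e-4 mol.
Photon energy at 350 nm: hc/λ = (6.626e-34)(2.998e8)/(350e-9) = 5.676e-19 J.
Energy delivered: (170 mW)(6060 s) = 1030 J.
Photons incident: 1030 / 5.676e-19 = 1.815e21, i.e. 1.815e21/6.022e23 = 0.003014 mol.
Photons absorbed: 0.936 × 0.003014 = 0.002821 mol.
Φ = 5.37e-4 mol / 0.002821 mol photons = 0.19.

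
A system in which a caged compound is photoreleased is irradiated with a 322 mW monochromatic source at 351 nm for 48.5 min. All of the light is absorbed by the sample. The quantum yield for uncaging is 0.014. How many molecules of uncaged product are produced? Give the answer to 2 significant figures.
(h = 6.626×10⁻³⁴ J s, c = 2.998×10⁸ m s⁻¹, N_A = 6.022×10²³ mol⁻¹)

2.3×10¹⁹ molecules

Photon energy at 351 nm: hc/λ = (6.626×10⁻³⁴)(2.998×10⁸)/(351×10⁻⁹) = 5.659×10⁻¹⁹ J.
Energy delivered: (322 mW)(2910 s) = 937.0 J.
Photons incident: 937.0 / 5.659×10⁻¹⁹ = 1.656×10²¹, i.e. 1.656×10²¹/6.022×10²³ = 0.002750 mol.
Product: Φ × n_abs = 0.014 × 0.002750 = 3.850×10⁻⁵ mol.
As a count: 3.850×10⁻⁵ × 6.022×10²³ = 2.3×10¹⁹.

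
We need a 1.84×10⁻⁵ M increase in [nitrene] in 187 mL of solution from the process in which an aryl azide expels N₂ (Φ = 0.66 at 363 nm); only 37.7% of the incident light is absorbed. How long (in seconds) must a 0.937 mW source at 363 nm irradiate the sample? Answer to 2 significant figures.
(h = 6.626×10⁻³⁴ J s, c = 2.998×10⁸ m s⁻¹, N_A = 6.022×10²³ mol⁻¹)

Product: (1.84×10⁻⁵ M)(0.187 L) = 3.441×10⁻⁶ mol.
Photons that must be absorbed: 3.441×10⁻⁶ / 0.66 = 5.214×10⁻⁶ mol.
Incident photons needed: 5.214×10⁻⁶ / 0.377 = 1.383×10⁻⁵ mol.
Photon energy: hc/λ = 5.472×10⁻¹⁹ J; per mole, 3.295×10⁵ J mol⁻¹.
Energy required: 1.383×10⁻⁵ × 3.295×10⁵ = 4.557 J.
Time: 4.557 J / 0.000937 W = 4900 s.

t ≈ 4900 s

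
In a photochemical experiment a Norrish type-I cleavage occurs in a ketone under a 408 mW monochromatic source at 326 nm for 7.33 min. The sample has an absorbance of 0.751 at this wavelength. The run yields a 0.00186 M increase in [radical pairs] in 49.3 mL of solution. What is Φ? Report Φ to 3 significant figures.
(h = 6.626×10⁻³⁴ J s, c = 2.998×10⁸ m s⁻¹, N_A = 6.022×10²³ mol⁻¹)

Product: (0.00186 M)(0.0493 L) = 9.170×10⁻⁵ mol.
Photon energy at 326 nm: hc/λ = (6.626×10⁻³⁴)(2.998×10⁸)/(326×10⁻⁹) = 6.093×10⁻¹⁹ J.
Energy delivered: (408 mW)(439.8 s) = 179.4 J.
Photons incident: 179.4 / 6.093×10⁻¹⁹ = 2.944×10²⁰, i.e. 2.944×10²⁰/6.022×10²³ = 4.889×10⁻⁴ mol.
Fraction absorbed: 1 − 10^(−0.751) = 0.8226.
Photons absorbed: 0.8226 × 4.889×10⁻⁴ = 4.022×10⁻⁴ mol.
Φ = 9.170×10⁻⁵ mol / 4.022×10⁻⁴ mol photons = 0.228.

Φ = 0.228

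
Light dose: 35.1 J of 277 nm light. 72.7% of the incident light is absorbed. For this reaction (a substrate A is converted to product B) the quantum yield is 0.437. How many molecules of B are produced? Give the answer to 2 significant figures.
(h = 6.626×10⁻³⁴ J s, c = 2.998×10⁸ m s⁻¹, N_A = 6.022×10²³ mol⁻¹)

Photon energy at 277 nm: hc/λ = (6.626×10⁻³⁴)(2.998×10⁸)/(277×10⁻⁹) = 7.171×10⁻¹⁹ J.
Photons incident: 35.1 / 7.171×10⁻¹⁹ = 4.895×10¹⁹, i.e. 4.895×10¹⁹/6.022×10²³ = 8.129×10⁻⁵ mol.
Photons absorbed: 0.727 × 8.129×10⁻⁵ = 5.910×10⁻⁵ mol.
Product: Φ × n_abs = 0.437 × 5.910×10⁻⁵ = 2.583×10⁻⁵ mol.
As a count: 2.583×10⁻⁵ × 6.022×10²³ = 1.6×10¹⁹.

1.6×10¹⁹ molecules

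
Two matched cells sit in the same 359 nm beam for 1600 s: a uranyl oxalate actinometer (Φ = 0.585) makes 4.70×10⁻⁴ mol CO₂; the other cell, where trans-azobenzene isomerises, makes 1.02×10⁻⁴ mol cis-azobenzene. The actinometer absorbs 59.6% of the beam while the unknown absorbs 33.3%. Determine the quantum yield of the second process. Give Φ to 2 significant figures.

Φ = 0.23

Photons absorbed by the actinometer: 4.70×10⁻⁴ / 0.585 = 8.034×10⁻⁴ mol.
Incident flux: 8.034×10⁻⁴ / 0.596 = 0.001348 einstein.
Absorbed by unknown: 0.333 × 0.001348 = 4.489×10⁻⁴ mol.
Φ(unknown) = 1.02×10⁻⁴ / 4.489×10⁻⁴ = 0.23.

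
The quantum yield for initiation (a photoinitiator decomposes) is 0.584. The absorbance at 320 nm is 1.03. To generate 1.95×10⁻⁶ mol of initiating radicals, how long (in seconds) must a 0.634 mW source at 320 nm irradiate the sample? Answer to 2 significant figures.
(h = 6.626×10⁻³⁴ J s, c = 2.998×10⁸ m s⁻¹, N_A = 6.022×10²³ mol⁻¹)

Photons that must be absorbed: 1.95×10⁻⁶ / 0.584 = 3.339×10⁻⁶ mol.
Fraction absorbed: 1 − 10^(−1.03) = 0.9067.
Incident photons needed: 3.339×10⁻⁶ / 0.9067 = 3.683×10⁻⁶ mol.
Photon energy: hc/λ = 6.208×10⁻¹⁹ J; per mole, 3.738×10⁵ J mol⁻¹.
Energy required: 3.683×10⁻⁶ × 3.738×10⁵ = 1.377 J.
Time: 1.377 J / 0.000634 W = 2200 s.

t ≈ 2200 s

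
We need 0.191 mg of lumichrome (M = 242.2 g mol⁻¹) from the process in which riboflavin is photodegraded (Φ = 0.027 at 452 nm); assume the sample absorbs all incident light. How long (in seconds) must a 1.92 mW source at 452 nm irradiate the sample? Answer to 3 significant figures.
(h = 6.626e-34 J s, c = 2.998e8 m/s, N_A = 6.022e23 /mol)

Product: 0.191 mg / 242.2 g mol⁻¹ = 7.886e-7 mol.
Photons that must be absorbed: 7.886e-7 / 0.027 = 2.921e-5 mol.
Photon energy: hc/λ = 4.395e-19 J; per mole, 2.647e5 J mol⁻¹.
Energy required: 2.921e-5 × 2.647e5 = 7.732 J.
Time: 7.732 J / 0.00192 W = 4030 s.

t ≈ 4030 s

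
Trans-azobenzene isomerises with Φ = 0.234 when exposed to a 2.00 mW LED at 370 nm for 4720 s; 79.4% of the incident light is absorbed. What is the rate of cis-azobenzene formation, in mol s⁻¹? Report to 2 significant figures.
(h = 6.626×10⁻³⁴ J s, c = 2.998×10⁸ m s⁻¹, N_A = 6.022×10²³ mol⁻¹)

1.1×10⁻⁹ mol s⁻¹

Photon energy at 370 nm: hc/λ = (6.626×10⁻³⁴)(2.998×10⁸)/(370×10⁻⁹) = 5.369×10⁻¹⁹ J.
Energy delivered: (2.00 mW)(4720 s) = 9.440 J.
Photons incident: 9.440 / 5.369×10⁻¹⁹ = 1.758×10¹⁹, i.e. 1.758×10¹⁹/6.022×10²³ = 2.919×10⁻⁵ mol.
Photons absorbed: 0.794 × 2.919×10⁻⁵ = 2.318×10⁻⁵ mol.
Product formed: 0.234 × 2.318×10⁻⁵ = 5.424×10⁻⁶ mol.
Rate: 5.424×10⁻⁶ / 4720 s = 1.1×10⁻⁹ mol s⁻¹.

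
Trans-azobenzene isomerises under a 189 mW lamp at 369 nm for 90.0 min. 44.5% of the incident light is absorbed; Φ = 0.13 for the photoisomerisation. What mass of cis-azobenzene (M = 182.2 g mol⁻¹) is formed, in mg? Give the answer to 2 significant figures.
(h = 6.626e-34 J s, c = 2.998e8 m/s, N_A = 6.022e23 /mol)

33 mg

Photon energy at 369 nm: hc/λ = (6.626e-34)(2.998e8)/(369e-9) = 5.383e-19 J.
Energy delivered: (189 mW)(5400 s) = 1021 J.
Photons incident: 1021 / 5.383e-19 = 1.897e21, i.e. 1.897e21/6.022e23 = 0.003150 mol.
Photons absorbed: 0.445 × 0.003150 = 0.001402 mol.
Product: Φ × n_abs = 0.13 × 0.001402 = 1.823e-4 mol.
Mass: 1.823e-4 × 182.2 = 0.03322 g = 33 mg.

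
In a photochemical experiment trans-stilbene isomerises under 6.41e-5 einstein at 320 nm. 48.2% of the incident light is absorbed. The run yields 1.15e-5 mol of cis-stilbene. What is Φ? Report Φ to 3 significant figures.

Φ = 0.372

Photons absorbed: 0.482 × 6.41e-5 = 3.090e-5 mol.
Φ = 1.15e-5 mol / 3.090e-5 mol photons = 0.372.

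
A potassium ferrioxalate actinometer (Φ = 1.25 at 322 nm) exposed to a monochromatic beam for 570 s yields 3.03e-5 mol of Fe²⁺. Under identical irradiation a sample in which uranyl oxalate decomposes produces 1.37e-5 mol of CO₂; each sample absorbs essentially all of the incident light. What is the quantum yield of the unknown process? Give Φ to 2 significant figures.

Φ = 0.57

Photons absorbed by the actinometer: 3.03e-5 / 1.25 = 2.424e-5 mol.
Φ(unknown) = 1.37e-5 / 2.424e-5 = 0.57.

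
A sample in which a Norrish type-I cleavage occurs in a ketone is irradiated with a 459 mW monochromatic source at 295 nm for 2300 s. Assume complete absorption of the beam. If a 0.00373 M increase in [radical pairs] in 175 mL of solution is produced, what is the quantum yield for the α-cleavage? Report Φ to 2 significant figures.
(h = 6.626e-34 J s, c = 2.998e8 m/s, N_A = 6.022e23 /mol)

Φ = 0.25

Product: (0.00373 M)(0.175 L) = 6.527e-4 mol.
Photon energy at 295 nm: hc/λ = (6.626e-34)(2.998e8)/(295e-9) = 6.734e-19 J.
Energy delivered: (459 mW)(2300 s) = 1056 J.
Photons incident: 1056 / 6.734e-19 = 1.568e21, i.e. 1.568e21/6.022e23 = 0.002604 mol.
Φ = 6.527e-4 mol / 0.002604 mol photons = 0.25.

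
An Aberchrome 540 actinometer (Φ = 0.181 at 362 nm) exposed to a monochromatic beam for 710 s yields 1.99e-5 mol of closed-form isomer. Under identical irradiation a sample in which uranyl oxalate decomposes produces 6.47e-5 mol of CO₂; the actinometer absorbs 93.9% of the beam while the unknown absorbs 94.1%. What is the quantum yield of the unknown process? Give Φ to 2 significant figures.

Φ = 0.59

Photons absorbed by the actinometer: 1.99e-5 / 0.181 = 1.099e-4 mol.
Incident flux: 1.099e-4 / 0.939 = 1.170e-4 einstein.
Absorbed by unknown: 0.941 × 1.170e-4 = 1.101e-4 mol.
Φ(unknown) = 6.47e-5 / 1.101e-4 = 0.59.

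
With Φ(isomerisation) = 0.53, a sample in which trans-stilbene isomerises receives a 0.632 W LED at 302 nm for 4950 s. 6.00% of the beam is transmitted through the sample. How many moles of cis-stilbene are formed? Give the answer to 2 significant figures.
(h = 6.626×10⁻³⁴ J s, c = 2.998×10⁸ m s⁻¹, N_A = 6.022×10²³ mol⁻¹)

0.0039 mol

Photon energy at 302 nm: hc/λ = (6.626×10⁻³⁴)(2.998×10⁸)/(302×10⁻⁹) = 6.578×10⁻¹⁹ J.
Energy delivered: (0.632 W)(4950 s) = 3128 J.
Photons incident: 3128 / 6.578×10⁻¹⁹ = 4.755×10²¹, i.e. 4.755×10²¹/6.022×10²³ = 0.007896 mol.
Fraction absorbed: 1 − 6.00/100 = 0.9400.
Photons absorbed: 0.9400 × 0.007896 = 0.007422 mol.
Product: Φ × n_abs = 0.53 × 0.007422 = 0.003934 mol.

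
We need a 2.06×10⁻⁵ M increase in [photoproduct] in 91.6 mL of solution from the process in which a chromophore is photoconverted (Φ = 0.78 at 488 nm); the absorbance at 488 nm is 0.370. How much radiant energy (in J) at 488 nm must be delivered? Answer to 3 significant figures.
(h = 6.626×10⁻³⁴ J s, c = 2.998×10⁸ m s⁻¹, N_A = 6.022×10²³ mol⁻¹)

Product: (2.06×10⁻⁵ M)(0.0916 L) = 1.887×10⁻⁶ mol.
Photons that must be absorbed: 1.887×10⁻⁶ / 0.78 = 2.419×10⁻⁶ mol.
Fraction absorbed: 1 − 10^(−0.370) = 0.5734.
Incident photons needed: 2.419×10⁻⁶ / 0.5734 = 4.219×10⁻⁶ mol.
Photon energy: hc/λ = 4.071×10⁻¹⁹ J; per mole, 2.452×10⁵ J mol⁻¹.
Energy required: 4.219×10⁻⁶ × 2.452×10⁵ = 1.03 J.

1.03 J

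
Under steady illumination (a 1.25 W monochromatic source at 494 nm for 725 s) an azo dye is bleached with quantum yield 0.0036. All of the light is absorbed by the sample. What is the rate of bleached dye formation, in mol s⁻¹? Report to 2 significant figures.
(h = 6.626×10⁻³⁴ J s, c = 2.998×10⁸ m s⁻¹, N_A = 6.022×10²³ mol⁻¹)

Photon energy at 494 nm: hc/λ = (6.626×10⁻³⁴)(2.998×10⁸)/(494×10⁻⁹) = 4.021×10⁻¹⁹ J.
Energy delivered: (1.25 W)(725 s) = 906.3 J.
Photons incident: 906.3 / 4.021×10⁻¹⁹ = 2.254×10²¹, i.e. 2.254×10²¹/6.022×10²³ = 0.003743 mol.
Product formed: 0.0036 × 0.003743 = 1.347×10⁻⁵ mol.
Rate: 1.347×10⁻⁵ / 725 s = 1.9×10⁻⁸ mol s⁻¹.

1.9×10⁻⁸ mol s⁻¹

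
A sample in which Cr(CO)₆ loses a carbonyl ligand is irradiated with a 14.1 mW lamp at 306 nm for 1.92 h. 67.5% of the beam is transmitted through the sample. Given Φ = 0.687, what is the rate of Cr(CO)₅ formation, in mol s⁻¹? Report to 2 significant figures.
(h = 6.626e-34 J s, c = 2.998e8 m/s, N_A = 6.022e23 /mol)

Photon energy at 306 nm: hc/λ = (6.626e-34)(2.998e8)/(306e-9) = 6.492e-19 J.
Energy delivered: (14.1 mW)(6912 s) = 97.46 J.
Photons incident: 97.46 / 6.492e-19 = 1.501e20, i.e. 1.501e20/6.022e23 = 2.493e-4 mol.
Fraction absorbed: 1 − 67.5/100 = 0.3250.
Photons absorbed: 0.3250 × 2.493e-4 = 8.102e-5 mol.
Product formed: 0.687 × 8.102e-5 = 5.566e-5 mol.
Rate: 5.566e-5 / 6912 s = 8.1e-9 mol s⁻¹.

8.1e-9 mol s⁻¹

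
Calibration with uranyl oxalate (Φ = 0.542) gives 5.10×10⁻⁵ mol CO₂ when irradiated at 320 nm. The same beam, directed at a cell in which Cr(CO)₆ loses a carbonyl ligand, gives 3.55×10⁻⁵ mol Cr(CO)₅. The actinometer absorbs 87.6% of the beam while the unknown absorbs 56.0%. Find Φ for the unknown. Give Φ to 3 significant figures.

Photons absorbed by the actinometer: 5.10×10⁻⁵ / 0.542 = 9.410×10⁻⁵ mol.
Incident flux: 9.410×10⁻⁵ / 0.876 = 1.074×10⁻⁴ einstein.
Absorbed by unknown: 0.560 × 1.074×10⁻⁴ = 6.014×10⁻⁵ mol.
Φ(unknown) = 3.55×10⁻⁵ / 6.014×10⁻⁵ = 0.590.

Φ = 0.590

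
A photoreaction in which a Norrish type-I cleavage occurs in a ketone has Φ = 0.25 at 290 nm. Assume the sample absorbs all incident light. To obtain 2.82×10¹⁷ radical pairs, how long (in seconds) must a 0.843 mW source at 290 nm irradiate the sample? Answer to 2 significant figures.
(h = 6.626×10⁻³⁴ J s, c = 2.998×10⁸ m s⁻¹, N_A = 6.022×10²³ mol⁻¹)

t ≈ 920 s

Product: 2.82×10¹⁷ / 6.022×10²³ = 4.683×10⁻⁷ mol.
Photons that must be absorbed: 4.683×10⁻⁷ / 0.25 = 1.873×10⁻⁶ mol.
Photon energy: hc/λ = 6.850×10⁻¹⁹ J; per mole, 4.125×10⁵ J mol⁻¹.
Energy required: 1.873×10⁻⁶ × 4.125×10⁵ = 0.7726 J.
Time: 0.7726 J / 0.000843 W = 920 s.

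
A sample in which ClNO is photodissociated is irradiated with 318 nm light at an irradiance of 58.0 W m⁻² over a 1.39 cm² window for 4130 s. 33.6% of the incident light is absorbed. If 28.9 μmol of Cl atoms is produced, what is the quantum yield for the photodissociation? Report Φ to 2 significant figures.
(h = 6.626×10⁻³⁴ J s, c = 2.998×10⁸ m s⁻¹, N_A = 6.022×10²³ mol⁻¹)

Φ = 0.97

Product: 28.9 μmol = 2.89×10⁻⁵ mol.
Photon energy at 318 nm: hc/λ = (6.626×10⁻³⁴)(2.998×10⁸)/(318×10⁻⁹) = 6.247×10⁻¹⁹ J.
Energy delivered: (58.0 W m⁻²)(1.39×10⁻⁴ m²)(4130 s) = 33.30 J.
Photons incident: 33.30 / 6.247×10⁻¹⁹ = 5.331×10¹⁹, i.e. 5.331×10¹⁹/6.022×10²³ = 8.853×10⁻⁵ mol.
Photons absorbed: 0.336 × 8.853×10⁻⁵ = 2.975×10⁻⁵ mol.
Φ = 2.89×10⁻⁵ mol / 2.975×10⁻⁵ mol photons = 0.97.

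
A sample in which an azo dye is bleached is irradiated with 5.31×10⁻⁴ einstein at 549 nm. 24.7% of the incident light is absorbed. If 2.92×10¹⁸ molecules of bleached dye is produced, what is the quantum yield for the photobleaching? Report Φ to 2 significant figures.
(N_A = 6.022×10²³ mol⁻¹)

Φ = 0.037

Product: 2.92×10¹⁸ / 6.022×10²³ = 4.849×10⁻⁶ mol.
Photons absorbed: 0.247 × 5.31×10⁻⁴ = 1.312×10⁻⁴ mol.
Φ = 4.849×10⁻⁶ mol / 1.312×10⁻⁴ mol photons = 0.037.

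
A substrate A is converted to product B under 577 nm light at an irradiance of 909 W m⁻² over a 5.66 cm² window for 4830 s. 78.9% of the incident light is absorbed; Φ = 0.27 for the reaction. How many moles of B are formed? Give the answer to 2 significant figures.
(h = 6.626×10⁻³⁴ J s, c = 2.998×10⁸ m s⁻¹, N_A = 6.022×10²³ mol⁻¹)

Photon energy at 577 nm: hc/λ = (6.626×10⁻³⁴)(2.998×10⁸)/(577×10⁻⁹) = 3.443×10⁻¹⁹ J.
Energy delivered: (909 W m⁻²)(5.66×10⁻⁴ m²)(4830 s) = 2485 J.
Photons incident: 2485 / 3.443×10⁻¹⁹ = 7.218×10²¹, i.e. 7.218×10²¹/6.022×10²³ = 0.01199 mol.
Photons absorbed: 0.789 × 0.01199 = 0.009460 mol.
Product: Φ × n_abs = 0.27 × 0.009460 = 0.002554 mol.

0.0026 mol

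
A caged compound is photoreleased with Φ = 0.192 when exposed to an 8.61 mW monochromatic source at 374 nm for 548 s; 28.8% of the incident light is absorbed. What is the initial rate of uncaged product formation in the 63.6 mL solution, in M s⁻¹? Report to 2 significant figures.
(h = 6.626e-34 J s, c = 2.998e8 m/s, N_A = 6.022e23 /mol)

Photon energy at 374 nm: hc/λ = (6.626e-34)(2.998e8)/(374e-9) = 5.311e-19 J.
Energy delivered: (8.61 mW)(548 s) = 4.718 J.
Photons incident: 4.718 / 5.311e-19 = 8.883e18, i.e. 8.883e18/6.022e23 = 1.475e-5 mol.
Photons absorbed: 0.288 × 1.475e-5 = 4.248e-6 mol.
Product formed: 0.192 × 4.248e-6 = 8.156e-7 mol.
Rate: 8.156e-7 mol / (548 s × 0.0636 L) = 2.3e-8 M s⁻¹.

2.3e-8 M s⁻¹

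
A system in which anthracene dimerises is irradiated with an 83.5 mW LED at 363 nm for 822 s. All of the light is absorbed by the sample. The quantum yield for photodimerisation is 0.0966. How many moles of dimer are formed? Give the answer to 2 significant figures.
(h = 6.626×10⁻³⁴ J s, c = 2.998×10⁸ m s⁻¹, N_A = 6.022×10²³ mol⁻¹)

Photon energy at 363 nm: hc/λ = (6.626×10⁻³⁴)(2.998×10⁸)/(363×10⁻⁹) = 5.472×10⁻¹⁹ J.
Energy delivered: (83.5 mW)(822 s) = 68.64 J.
Photons incident: 68.64 / 5.472×10⁻¹⁹ = 1.254×10²⁰, i.e. 1.254×10²⁰/6.022×10²³ = 2.082×10⁻⁴ mol.
Product: Φ × n_abs = 0.0966 × 2.082×10⁻⁴ = 2.011×10⁻⁵ mol.

2.0×10⁻⁵ mol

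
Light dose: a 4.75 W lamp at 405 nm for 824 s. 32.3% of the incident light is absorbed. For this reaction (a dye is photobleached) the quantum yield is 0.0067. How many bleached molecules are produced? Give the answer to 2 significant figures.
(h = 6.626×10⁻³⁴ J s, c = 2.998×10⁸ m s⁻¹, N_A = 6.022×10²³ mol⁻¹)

1.7×10¹⁹ bleached molecules

Photon energy at 405 nm: hc/λ = (6.626×10⁻³⁴)(2.998×10⁸)/(405×10⁻⁹) = 4.905×10⁻¹⁹ J.
Energy delivered: (4.75 W)(824 s) = 3914 J.
Photons incident: 3914 / 4.905×10⁻¹⁹ = 7.980×10²¹, i.e. 7.980×10²¹/6.022×10²³ = 0.01325 mol.
Photons absorbed: 0.323 × 0.01325 = 0.004280 mol.
Product: Φ × n_abs = 0.0067 × 0.004280 = 2.868×10⁻⁵ mol.
As a count: 2.868×10⁻⁵ × 6.022×10²³ = 1.7×10¹⁹.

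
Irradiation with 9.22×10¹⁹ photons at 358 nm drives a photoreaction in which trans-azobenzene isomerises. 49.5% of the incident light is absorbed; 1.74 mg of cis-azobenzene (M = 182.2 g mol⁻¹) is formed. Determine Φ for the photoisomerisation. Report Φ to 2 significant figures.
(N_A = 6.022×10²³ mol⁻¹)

Product: 1.74 mg / 182.2 g mol⁻¹ = 9.550×10⁻⁶ mol.
Moles of photons: 9.22×10¹⁹ / 6.022×10²³ = 1.531×10⁻⁴ mol.
Photons absorbed: 0.495 × 1.531×10⁻⁴ = 7.578×10⁻⁵ mol.
Φ = 9.550×10⁻⁶ mol / 7.578×10⁻⁵ mol photons = 0.13.

Φ = 0.13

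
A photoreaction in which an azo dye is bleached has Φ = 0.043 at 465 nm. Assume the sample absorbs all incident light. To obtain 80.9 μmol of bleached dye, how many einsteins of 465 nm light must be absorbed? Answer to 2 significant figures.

Product: 80.9 μmol = 8.09×10⁻⁵ mol.
Photons that must be absorbed: 8.09×10⁻⁵ / 0.043 = 0.001881 mol.

0.0019 einstein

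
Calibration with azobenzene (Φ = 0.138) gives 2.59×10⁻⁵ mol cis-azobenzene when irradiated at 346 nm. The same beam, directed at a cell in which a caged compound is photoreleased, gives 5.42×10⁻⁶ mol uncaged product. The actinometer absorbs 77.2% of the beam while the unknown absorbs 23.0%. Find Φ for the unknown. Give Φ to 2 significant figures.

Φ = 0.097

Photons absorbed by the actinometer: 2.59×10⁻⁵ / 0.138 = 1.877×10⁻⁴ mol.
Incident flux: 1.877×10⁻⁴ / 0.772 = 2.431×10⁻⁴ einstein.
Absorbed by unknown: 0.230 × 2.431×10⁻⁴ = 5.591×10⁻⁵ mol.
Φ(unknown) = 5.42×10⁻⁶ / 5.591×10⁻⁵ = 0.097.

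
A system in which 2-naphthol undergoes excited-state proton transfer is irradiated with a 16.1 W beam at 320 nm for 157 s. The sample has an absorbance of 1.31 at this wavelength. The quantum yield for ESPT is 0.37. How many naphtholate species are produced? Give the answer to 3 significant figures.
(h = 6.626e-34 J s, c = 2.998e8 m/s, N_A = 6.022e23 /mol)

1.43e21 species

Photon energy at 320 nm: hc/λ = (6.626e-34)(2.998e8)/(320e-9) = 6.208e-19 J.
Energy delivered: (16.1 W)(157 s) = 2528 J.
Photons incident: 2528 / 6.208e-19 = 4.072e21, i.e. 4.072e21/6.022e23 = 0.006762 mol.
Fraction absorbed: 1 − 10^(−1.31) = 0.9510.
Photons absorbed: 0.9510 × 0.006762 = 0.006431 mol.
Product: Φ × n_abs = 0.37 × 0.006431 = 0.002379 mol.
As a count: 0.002379 × 6.022e23 = 1.43e21.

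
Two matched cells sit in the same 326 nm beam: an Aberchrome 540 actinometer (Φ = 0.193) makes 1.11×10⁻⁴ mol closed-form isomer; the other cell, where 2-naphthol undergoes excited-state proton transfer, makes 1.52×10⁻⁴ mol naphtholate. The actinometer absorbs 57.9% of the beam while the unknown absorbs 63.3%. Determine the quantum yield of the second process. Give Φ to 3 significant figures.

Photons absorbed by the actinometer: 1.11×10⁻⁴ / 0.193 = 5.751×10⁻⁴ mol.
Incident flux: 5.751×10⁻⁴ / 0.579 = 9.933×10⁻⁴ einstein.
Absorbed by unknown: 0.633 × 9.933×10⁻⁴ = 6.288×10⁻⁴ mol.
Φ(unknown) = 1.52×10⁻⁴ / 6.288×10⁻⁴ = 0.242.

Φ = 0.242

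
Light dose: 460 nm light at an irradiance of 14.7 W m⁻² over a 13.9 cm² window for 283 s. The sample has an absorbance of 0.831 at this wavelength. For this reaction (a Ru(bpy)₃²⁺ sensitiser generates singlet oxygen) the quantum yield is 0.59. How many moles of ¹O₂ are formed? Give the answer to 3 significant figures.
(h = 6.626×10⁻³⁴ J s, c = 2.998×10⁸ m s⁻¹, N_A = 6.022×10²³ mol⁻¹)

1.12×10⁻⁵ mol

Photon energy at 460 nm: hc/λ = (6.626×10⁻³⁴)(2.998×10⁸)/(460×10⁻⁹) = 4.318×10⁻¹⁹ J.
Energy delivered: (14.7 W m⁻²)(13.9×10⁻⁴ m²)(283 s) = 5.783 J.
Photons incident: 5.783 / 4.318×10⁻¹⁹ = 1.339×10¹⁹, i.e. 1.339×10¹⁹/6.022×10²³ = 2.224×10⁻⁵ mol.
Fraction absorbed: 1 − 10^(−0.831) = 0.8524.
Photons absorbed: 0.8524 × 2.224×10⁻⁵ = 1.896×10⁻⁵ mol.
Product: Φ × n_abs = 0.59 × 1.896×10⁻⁵ = 1.119×10⁻⁵ mol.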